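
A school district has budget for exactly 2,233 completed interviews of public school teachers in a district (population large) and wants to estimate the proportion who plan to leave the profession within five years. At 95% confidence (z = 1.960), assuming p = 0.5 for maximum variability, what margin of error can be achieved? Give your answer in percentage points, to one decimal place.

SE(p̂) = √[p(1−p)/n] = √[0.2500/2233] = 0.01058.
E = z × SE = 1.960 × 0.01058 = 0.02074, or 2.1 percentage points.

2.1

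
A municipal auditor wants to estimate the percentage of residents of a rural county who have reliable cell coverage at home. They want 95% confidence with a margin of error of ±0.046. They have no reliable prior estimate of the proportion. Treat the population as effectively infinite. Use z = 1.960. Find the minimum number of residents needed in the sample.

With no prior estimate, use p = 0.5, giving p(1−p) = 0.25.
n = z²·p(1−p)/E² = 1.960² × 0.2500 / 0.046² = 3.8416 × 0.2500 / 0.002116 ≈ 453.88.
Rounding up gives n = 454.

454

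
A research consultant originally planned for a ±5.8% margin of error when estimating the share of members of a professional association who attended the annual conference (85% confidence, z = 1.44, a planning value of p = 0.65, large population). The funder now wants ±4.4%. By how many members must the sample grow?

103

At ±5.8%: n = 1.44² × 0.2275 / 0.058² ≈ 140.23 → 141.
At ±4.4%: n = 1.44² × 0.2275 / 0.044² ≈ 243.67 → 244.
Additional respondents: 244 − 141 = 103.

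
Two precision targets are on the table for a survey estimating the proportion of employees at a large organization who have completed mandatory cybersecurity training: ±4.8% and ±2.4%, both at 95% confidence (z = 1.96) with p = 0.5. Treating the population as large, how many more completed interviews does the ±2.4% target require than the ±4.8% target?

At ±4.8%: n = 1.96² × 0.2500 / 0.048² ≈ 416.84 → 417.
At ±2.4%: n = 1.96² × 0.2500 / 0.024² ≈ 1667.36 → 1668.
Additional respondents: 1668 − 417 = 1251.

1251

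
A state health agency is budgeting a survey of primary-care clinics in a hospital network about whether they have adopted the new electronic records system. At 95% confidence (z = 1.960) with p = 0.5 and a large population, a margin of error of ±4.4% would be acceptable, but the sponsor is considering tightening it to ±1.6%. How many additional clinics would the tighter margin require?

3255

At ±4.4%: n = 1.960² × 0.2500 / 0.044² ≈ 496.07 → 497.
At ±1.6%: n = 1.960² × 0.2500 / 0.016² ≈ 3751.56 → 3752.
Additional respondents: 3752 − 497 = 3255.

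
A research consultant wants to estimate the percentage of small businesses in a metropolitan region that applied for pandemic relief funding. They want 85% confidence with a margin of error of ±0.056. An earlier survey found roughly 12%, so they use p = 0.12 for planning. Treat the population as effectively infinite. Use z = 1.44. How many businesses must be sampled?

With p = 0.12, p(1−p) = 0.1056.
n = z²·p(1−p)/E² = 1.44² × 0.1056 / 0.056² = 2.0736 × 0.1056 / 0.003136 ≈ 69.83.
Rounding up gives n = 70.

70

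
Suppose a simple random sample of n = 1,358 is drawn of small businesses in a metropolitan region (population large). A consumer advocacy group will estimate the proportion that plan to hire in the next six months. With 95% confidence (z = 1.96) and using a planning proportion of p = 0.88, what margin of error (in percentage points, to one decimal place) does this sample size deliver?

1.7

SE(p̂) = √[p(1−p)/n] = √[0.1056/1358] = 0.00882.
E = z × SE = 1.96 × 0.00882 = 0.01728, or 1.7 percentage points.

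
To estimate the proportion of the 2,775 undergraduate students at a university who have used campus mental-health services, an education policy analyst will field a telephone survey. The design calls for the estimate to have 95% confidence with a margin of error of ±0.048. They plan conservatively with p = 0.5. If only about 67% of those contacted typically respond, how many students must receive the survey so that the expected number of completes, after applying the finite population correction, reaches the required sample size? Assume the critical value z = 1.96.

Completed interviews needed (unadjusted): n₀ = 1.96² × 0.2500 / 0.048² ≈ 416.84 → 417.
FPC for N = 2,775: n = 417 / (1 + 416/2775) = 417 / 1.1499 ≈ 362.64 → 363.
At a 67% response rate, contacts needed = 363 / 0.67 ≈ 541.79 → 542.

542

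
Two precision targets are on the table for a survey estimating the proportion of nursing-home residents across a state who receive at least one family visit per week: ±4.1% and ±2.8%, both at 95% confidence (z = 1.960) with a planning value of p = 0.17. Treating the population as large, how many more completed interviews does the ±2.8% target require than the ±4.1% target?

At ±4.1%: n = 1.960² × 0.1411 / 0.041² ≈ 322.46 → 323.
At ±2.8%: n = 1.960² × 0.1411 / 0.028² ≈ 691.39 → 692.
Additional respondents: 692 − 323 = 369.

369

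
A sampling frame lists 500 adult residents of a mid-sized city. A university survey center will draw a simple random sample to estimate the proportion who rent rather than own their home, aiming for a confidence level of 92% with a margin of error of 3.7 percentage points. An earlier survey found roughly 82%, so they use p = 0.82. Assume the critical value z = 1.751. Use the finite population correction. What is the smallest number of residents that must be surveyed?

200

Unadjusted: n₀ = 1.751² × 0.82 × 0.18 / 0.037² ≈ 330.56, so n₀ = 331.
Finite population correction with N = 500: n = n₀ / (1 + (n₀−1)/N) = 331 / (1 + 330/500) = 331 / 1.6600 ≈ 199.40.
Rounding up, n = 200.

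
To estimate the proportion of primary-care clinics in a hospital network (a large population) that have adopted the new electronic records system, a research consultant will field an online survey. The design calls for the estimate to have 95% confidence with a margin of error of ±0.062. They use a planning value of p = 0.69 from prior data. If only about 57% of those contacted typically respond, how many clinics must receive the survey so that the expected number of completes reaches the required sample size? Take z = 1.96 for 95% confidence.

376

Completed interviews needed: n₀ = 1.96² × 0.2139 / 0.062² ≈ 213.77 → 214.
At a 57% response rate, contacts needed = 214 / 0.57 ≈ 375.44 → 376.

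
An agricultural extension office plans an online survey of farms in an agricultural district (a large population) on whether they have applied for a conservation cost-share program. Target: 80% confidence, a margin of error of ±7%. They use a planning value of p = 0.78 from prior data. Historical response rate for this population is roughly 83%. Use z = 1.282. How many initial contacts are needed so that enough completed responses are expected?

70

Completed interviews needed: n₀ = 1.282² × 0.1716 / 0.070² ≈ 57.56 → 58.
At an 83% response rate, contacts needed = 58 / 0.83 ≈ 69.88 → 70.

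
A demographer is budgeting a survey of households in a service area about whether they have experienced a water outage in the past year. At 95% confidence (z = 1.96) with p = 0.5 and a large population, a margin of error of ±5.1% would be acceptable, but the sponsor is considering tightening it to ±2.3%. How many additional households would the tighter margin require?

At ±5.1%: n = 1.96² × 0.2500 / 0.051² ≈ 369.24 → 370.
At ±2.3%: n = 1.96² × 0.2500 / 0.023² ≈ 1815.50 → 1816.
Additional respondents: 1816 − 370 = 1446.

1446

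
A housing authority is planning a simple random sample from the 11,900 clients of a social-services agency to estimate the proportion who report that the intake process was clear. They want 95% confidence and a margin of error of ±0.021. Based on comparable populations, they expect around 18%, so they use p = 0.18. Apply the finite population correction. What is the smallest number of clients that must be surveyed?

1161

For 95% confidence, z = 1.96.
Unadjusted: n₀ = 1.96² × 0.18 × 0.82 / 0.021² ≈ 1285.76, so n₀ = 1286.
Finite population correction with N = 11,900: n = n₀ / (1 + (n₀−1)/N) = 1286 / (1 + 1285/11900) = 1286 / 1.1080 ≈ 1160.67.
Rounding up, n = 1161.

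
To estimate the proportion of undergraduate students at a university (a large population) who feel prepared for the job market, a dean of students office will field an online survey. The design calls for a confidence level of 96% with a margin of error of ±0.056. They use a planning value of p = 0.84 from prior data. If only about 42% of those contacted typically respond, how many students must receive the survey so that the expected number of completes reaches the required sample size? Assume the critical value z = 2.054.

431

Completed interviews needed: n₀ = 2.054² × 0.1344 / 0.056² ≈ 180.81 → 181.
At a 42% response rate, contacts needed = 181 / 0.42 ≈ 430.95 → 431.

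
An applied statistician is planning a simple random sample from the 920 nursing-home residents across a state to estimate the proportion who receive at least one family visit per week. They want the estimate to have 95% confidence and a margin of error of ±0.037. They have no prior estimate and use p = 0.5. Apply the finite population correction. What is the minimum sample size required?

399

For 95% confidence, z = 1.96.
Unadjusted: n₀ = 1.96² × 0.50 × 0.50 / 0.037² ≈ 701.53, so n₀ = 702.
Finite population correction with N = 920: n = n₀ / (1 + (n₀−1)/N) = 702 / (1 + 701/920) = 702 / 1.7620 ≈ 398.42.
Rounding up, n = 399.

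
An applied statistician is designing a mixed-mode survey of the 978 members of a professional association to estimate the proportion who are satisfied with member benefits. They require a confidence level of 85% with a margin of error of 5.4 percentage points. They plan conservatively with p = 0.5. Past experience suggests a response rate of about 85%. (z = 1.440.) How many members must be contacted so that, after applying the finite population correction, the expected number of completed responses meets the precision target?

178

Completed interviews needed (unadjusted): n₀ = 1.440² × 0.2500 / 0.054² ≈ 177.78 → 178.
FPC for N = 978: n = 178 / (1 + 177/978) = 178 / 1.1810 ≈ 150.72 → 151.
At an 85% response rate, contacts needed = 151 / 0.85 ≈ 177.65 → 178.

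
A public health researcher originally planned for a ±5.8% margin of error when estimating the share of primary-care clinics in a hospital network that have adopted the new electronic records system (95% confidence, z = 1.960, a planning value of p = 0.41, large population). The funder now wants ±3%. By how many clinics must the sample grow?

756

At ±5.8%: n = 1.960² × 0.2419 / 0.058² ≈ 276.24 → 277.
At ±3%: n = 1.960² × 0.2419 / 0.030² ≈ 1032.54 → 1033.
Additional respondents: 1033 − 277 = 756.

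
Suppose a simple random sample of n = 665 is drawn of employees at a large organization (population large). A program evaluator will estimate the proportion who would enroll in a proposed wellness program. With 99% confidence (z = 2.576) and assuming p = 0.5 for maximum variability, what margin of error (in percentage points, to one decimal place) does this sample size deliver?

5.0

SE(p̂) = √[p(1−p)/n] = √[0.2500/665] = 0.01939.
E = z × SE = 2.576 × 0.01939 = 0.04995, or 5.0 percentage points.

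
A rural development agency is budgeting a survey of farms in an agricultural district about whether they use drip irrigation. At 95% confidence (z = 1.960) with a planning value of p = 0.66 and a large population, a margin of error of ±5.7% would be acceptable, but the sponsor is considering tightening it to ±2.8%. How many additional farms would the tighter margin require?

834

At ±5.7%: n = 1.960² × 0.2244 / 0.057² ≈ 265.33 → 266.
At ±2.8%: n = 1.960² × 0.2244 / 0.028² ≈ 1099.56 → 1100.
Additional respondents: 1100 − 266 = 834.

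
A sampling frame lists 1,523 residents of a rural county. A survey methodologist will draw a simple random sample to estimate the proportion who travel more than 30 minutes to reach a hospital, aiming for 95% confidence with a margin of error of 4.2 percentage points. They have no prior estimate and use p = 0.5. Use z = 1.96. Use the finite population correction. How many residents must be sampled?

402

Unadjusted: n₀ = 1.96² × 0.50 × 0.50 / 0.042² ≈ 544.44, so n₀ = 545.
Finite population correction with N = 1,523: n = n₀ / (1 + (n₀−1)/N) = 545 / (1 + 544/1523) = 545 / 1.3572 ≈ 401.57.
Rounding up, n = 402.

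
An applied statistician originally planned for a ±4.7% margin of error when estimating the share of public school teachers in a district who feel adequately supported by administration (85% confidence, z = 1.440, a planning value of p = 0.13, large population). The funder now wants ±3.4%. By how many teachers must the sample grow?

96

At ±4.7%: n = 1.440² × 0.1131 / 0.047² ≈ 106.17 → 107.
At ±3.4%: n = 1.440² × 0.1131 / 0.034² ≈ 202.88 → 203.
Additional respondents: 203 − 107 = 96.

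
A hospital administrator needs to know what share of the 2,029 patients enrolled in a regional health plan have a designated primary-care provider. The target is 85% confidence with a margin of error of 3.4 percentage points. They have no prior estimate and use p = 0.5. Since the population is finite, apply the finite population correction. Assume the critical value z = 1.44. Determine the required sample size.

Unadjusted: n₀ = 1.44² × 0.50 × 0.50 / 0.034² ≈ 448.44, so n₀ = 449.
Finite population correction with N = 2,029: n = n₀ / (1 + (n₀−1)/N) = 449 / (1 + 448/2029) = 449 / 1.2208 ≈ 367.79.
Rounding up, n = 368.

368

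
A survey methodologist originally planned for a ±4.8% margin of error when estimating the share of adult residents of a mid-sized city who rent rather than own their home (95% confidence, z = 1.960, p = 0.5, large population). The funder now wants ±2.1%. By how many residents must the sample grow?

1761

At ±4.8%: n = 1.960² × 0.2500 / 0.048² ≈ 416.84 → 417.
At ±2.1%: n = 1.960² × 0.2500 / 0.021² ≈ 2177.78 → 2178.
Additional respondents: 2178 − 417 = 1761.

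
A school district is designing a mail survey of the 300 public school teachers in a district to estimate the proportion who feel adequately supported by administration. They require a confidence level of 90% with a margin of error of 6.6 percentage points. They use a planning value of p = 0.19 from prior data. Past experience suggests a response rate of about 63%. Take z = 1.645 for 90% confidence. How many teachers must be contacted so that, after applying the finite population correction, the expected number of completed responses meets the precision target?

116

Completed interviews needed (unadjusted): n₀ = 1.645² × 0.1539 / 0.066² ≈ 95.61 → 96.
FPC for N = 300: n = 96 / (1 + 95/300) = 96 / 1.3167 ≈ 72.91 → 73.
At a 63% response rate, contacts needed = 73 / 0.63 ≈ 115.87 → 116.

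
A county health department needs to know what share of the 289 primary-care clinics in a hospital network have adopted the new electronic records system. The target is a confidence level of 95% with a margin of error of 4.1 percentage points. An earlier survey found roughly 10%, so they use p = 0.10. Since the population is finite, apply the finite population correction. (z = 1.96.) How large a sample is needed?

Unadjusted: n₀ = 1.96² × 0.10 × 0.90 / 0.041² ≈ 205.68, so n₀ = 206.
Finite population correction with N = 289: n = n₀ / (1 + (n₀−1)/N) = 206 / (1 + 205/289) = 206 / 1.7093 ≈ 120.51.
Rounding up, n = 121.

121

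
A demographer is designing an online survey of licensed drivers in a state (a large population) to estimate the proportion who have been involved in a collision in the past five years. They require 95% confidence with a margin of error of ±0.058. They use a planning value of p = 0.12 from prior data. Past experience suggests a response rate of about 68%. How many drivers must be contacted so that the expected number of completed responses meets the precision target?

For 95% confidence, z = 1.96.
Completed interviews needed: n₀ = 1.96² × 0.1056 / 0.058² ≈ 120.59 → 121.
At a 68% response rate, contacts needed = 121 / 0.68 ≈ 177.94 → 178.

178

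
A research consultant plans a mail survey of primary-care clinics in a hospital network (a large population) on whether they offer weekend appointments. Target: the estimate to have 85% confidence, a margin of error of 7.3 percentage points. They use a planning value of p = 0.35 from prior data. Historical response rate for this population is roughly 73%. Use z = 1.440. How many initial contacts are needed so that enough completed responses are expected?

122

Completed interviews needed: n₀ = 1.440² × 0.2275 / 0.073² ≈ 88.52 → 89.
At a 73% response rate, contacts needed = 89 / 0.73 ≈ 121.92 → 122.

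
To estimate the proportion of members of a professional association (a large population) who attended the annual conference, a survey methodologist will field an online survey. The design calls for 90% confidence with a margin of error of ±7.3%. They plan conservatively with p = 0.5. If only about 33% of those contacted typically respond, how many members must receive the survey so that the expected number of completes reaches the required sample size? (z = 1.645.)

385

Completed interviews needed: n₀ = 1.645² × 0.2500 / 0.073² ≈ 126.95 → 127.
At a 33% response rate, contacts needed = 127 / 0.33 ≈ 384.85 → 385.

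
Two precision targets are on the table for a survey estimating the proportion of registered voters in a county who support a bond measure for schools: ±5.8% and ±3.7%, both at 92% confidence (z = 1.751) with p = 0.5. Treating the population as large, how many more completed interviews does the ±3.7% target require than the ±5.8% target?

At ±5.8%: n = 1.751² × 0.2500 / 0.058² ≈ 227.85 → 228.
At ±3.7%: n = 1.751² × 0.2500 / 0.037² ≈ 559.90 → 560.
Additional respondents: 560 − 228 = 332.

332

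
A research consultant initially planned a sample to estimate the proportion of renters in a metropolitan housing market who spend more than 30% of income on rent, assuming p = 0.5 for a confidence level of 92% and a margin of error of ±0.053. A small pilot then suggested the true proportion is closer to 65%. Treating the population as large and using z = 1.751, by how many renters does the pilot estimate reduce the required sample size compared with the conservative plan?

Conservative (p = 0.5): n = 1.751² × 0.25 / 0.053² ≈ 272.87 → 273.
Using p = 0.65: p(1−p) = 0.2275, so n = 1.751² × 0.2275 / 0.053² ≈ 248.31 → 249.
Reduction: 273 − 249 = 24.

24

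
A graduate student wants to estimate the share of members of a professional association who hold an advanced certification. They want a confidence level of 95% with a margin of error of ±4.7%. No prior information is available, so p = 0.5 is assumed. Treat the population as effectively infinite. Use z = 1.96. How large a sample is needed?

435

With p = 0.5, p(1−p) = 0.25.
n = z²·p(1−p)/E² = 1.96² × 0.2500 / 0.047² = 3.8416 × 0.2500 / 0.002209 ≈ 434.77.
Rounding up gives n = 435.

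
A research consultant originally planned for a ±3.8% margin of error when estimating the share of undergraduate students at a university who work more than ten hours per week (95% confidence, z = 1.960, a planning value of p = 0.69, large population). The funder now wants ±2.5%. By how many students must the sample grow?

At ±3.8%: n = 1.960² × 0.2139 / 0.038² ≈ 569.06 → 570.
At ±2.5%: n = 1.960² × 0.2139 / 0.025² ≈ 1314.75 → 1315.
Additional respondents: 1315 − 570 = 745.

745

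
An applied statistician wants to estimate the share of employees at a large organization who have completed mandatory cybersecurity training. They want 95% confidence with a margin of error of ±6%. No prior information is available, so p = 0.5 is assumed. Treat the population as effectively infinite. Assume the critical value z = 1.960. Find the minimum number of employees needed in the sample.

With p = 0.5, p(1−p) = 0.25.
n = z²·p(1−p)/E² = 1.960² × 0.2500 / 0.060² = 3.8416 × 0.2500 / 0.003600 ≈ 266.78.
Rounding up gives n = 267.

267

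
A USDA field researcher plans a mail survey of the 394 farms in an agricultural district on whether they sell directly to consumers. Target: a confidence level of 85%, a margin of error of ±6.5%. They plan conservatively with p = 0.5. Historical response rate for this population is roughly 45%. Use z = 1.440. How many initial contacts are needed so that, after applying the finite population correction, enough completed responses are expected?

Completed interviews needed (unadjusted): n₀ = 1.440² × 0.2500 / 0.065² ≈ 122.70 → 123.
FPC for N = 394: n = 123 / (1 + 122/394) = 123 / 1.3096 ≈ 93.92 → 94.
At a 45% response rate, contacts needed = 94 / 0.45 ≈ 208.89 → 209.

209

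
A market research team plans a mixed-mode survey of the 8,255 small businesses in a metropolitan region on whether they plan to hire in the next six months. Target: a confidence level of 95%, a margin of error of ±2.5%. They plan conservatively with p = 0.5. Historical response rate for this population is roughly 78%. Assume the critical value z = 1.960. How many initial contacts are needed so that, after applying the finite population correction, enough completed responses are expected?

Completed interviews needed (unadjusted): n₀ = 1.960² × 0.2500 / 0.025² ≈ 1536.64 → 1537.
FPC for N = 8,255: n = 1537 / (1 + 1536/8255) = 1537 / 1.1861 ≈ 1295.88 → 1296.
At a 78% response rate, contacts needed = 1296 / 0.78 ≈ 1661.54 → 1662.

1662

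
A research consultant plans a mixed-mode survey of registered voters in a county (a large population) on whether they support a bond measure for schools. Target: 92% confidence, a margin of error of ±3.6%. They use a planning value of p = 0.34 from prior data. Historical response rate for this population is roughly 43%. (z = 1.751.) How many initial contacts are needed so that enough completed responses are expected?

1235

Completed interviews needed: n₀ = 1.751² × 0.2244 / 0.036² ≈ 530.87 → 531.
At a 43% response rate, contacts needed = 531 / 0.43 ≈ 1234.88 → 1235.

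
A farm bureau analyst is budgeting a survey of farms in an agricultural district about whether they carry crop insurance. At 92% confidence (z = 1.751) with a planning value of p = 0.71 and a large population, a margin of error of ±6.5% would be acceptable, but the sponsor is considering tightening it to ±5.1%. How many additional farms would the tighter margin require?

At ±6.5%: n = 1.751² × 0.2059 / 0.065² ≈ 149.42 → 150.
At ±5.1%: n = 1.751² × 0.2059 / 0.051² ≈ 242.71 → 243.
Additional respondents: 243 − 150 = 93.

93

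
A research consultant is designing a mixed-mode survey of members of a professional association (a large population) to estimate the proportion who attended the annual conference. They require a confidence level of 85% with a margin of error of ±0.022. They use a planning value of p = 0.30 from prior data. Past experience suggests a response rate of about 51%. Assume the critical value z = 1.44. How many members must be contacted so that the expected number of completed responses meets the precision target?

1765

Completed interviews needed: n₀ = 1.44² × 0.2100 / 0.022² ≈ 899.70 → 900.
At a 51% response rate, contacts needed = 900 / 0.51 ≈ 1764.71 → 1765.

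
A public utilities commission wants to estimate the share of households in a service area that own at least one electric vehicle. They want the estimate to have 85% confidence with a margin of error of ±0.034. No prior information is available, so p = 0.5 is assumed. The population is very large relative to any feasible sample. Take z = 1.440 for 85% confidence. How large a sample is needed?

449

With p = 0.5, p(1−p) = 0.25.
n = z²·p(1−p)/E² = 1.440² × 0.2500 / 0.034² = 2.0736 × 0.2500 / 0.001156 ≈ 448.44.
Rounding up gives n = 449.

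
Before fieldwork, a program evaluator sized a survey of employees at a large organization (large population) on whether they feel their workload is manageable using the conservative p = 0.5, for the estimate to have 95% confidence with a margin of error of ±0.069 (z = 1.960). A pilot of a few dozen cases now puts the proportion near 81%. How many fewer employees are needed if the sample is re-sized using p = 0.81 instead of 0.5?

Conservative (p = 0.5): n = 1.960² × 0.25 / 0.069² ≈ 201.72 → 202.
Using p = 0.81: p(1−p) = 0.1539, so n = 1.960² × 0.1539 / 0.069² ≈ 124.18 → 125.
Reduction: 202 − 125 = 77.

77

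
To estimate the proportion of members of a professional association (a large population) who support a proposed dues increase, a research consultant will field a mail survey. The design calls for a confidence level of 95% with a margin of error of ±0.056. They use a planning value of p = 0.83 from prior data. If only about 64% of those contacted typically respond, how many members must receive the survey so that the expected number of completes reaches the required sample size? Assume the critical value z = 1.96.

Completed interviews needed: n₀ = 1.96² × 0.1411 / 0.056² ≈ 172.85 → 173.
At a 64% response rate, contacts needed = 173 / 0.64 ≈ 270.31 → 271.

271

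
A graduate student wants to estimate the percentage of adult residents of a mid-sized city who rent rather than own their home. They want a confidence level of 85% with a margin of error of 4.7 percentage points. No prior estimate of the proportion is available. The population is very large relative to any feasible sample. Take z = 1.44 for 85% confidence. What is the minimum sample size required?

With no prior estimate, use p = 0.5, giving p(1−p) = 0.25.
n = z²·p(1−p)/E² = 1.44² × 0.2500 / 0.047² = 2.0736 × 0.2500 / 0.002209 ≈ 234.68.
Rounding up gives n = 235.

235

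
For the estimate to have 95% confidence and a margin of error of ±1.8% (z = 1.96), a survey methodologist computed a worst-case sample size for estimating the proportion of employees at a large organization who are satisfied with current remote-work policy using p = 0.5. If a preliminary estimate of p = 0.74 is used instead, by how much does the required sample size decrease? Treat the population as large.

683

Conservative (p = 0.5): n = 1.96² × 0.25 / 0.018² ≈ 2964.20 → 2965.
Using p = 0.74: p(1−p) = 0.1924, so n = 1.96² × 0.1924 / 0.018² ≈ 2281.25 → 2282.
Reduction: 2965 − 2282 = 683.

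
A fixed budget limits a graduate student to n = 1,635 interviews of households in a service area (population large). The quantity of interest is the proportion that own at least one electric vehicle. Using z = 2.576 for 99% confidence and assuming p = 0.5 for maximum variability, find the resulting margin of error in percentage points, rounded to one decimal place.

SE(p̂) = √[p(1−p)/n] = √[0.2500/1635] = 0.01237.
E = z × SE = 2.576 × 0.01237 = 0.03185, or 3.2 percentage points.

3.2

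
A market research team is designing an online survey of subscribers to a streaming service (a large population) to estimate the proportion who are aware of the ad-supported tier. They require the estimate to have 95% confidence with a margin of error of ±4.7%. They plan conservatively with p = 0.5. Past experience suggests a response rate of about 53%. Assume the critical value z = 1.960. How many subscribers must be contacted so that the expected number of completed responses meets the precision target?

821

Completed interviews needed: n₀ = 1.960² × 0.2500 / 0.047² ≈ 434.77 → 435.
At a 53% response rate, contacts needed = 435 / 0.53 ≈ 820.75 → 821.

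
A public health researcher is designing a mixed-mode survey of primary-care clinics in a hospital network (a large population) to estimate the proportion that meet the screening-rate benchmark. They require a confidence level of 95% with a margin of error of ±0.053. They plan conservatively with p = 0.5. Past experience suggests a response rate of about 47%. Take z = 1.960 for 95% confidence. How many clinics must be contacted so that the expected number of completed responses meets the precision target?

Completed interviews needed: n₀ = 1.960² × 0.2500 / 0.053² ≈ 341.90 → 342.
At a 47% response rate, contacts needed = 342 / 0.47 ≈ 727.66 → 728.

728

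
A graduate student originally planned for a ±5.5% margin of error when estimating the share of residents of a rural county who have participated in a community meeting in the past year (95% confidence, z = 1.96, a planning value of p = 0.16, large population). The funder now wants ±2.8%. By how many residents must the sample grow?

488

At ±5.5%: n = 1.96² × 0.1344 / 0.055² ≈ 170.68 → 171.
At ±2.8%: n = 1.96² × 0.1344 / 0.028² ≈ 658.56 → 659.
Additional respondents: 659 − 171 = 488.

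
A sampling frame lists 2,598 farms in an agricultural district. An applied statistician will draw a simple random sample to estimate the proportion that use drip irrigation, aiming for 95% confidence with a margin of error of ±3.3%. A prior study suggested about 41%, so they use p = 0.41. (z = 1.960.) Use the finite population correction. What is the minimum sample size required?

643

Unadjusted: n₀ = 1.960² × 0.41 × 0.59 / 0.033² ≈ 853.34, so n₀ = 854.
Finite population correction with N = 2,598: n = n₀ / (1 + (n₀−1)/N) = 854 / (1 + 853/2598) = 854 / 1.3283 ≈ 642.91.
Rounding up, n = 643.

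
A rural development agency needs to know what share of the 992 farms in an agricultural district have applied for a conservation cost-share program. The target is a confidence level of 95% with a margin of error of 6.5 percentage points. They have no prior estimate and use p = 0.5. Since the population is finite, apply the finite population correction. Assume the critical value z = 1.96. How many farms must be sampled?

Unadjusted: n₀ = 1.96² × 0.50 × 0.50 / 0.065² ≈ 227.31, so n₀ = 228.
Finite population correction with N = 992: n = n₀ / (1 + (n₀−1)/N) = 228 / (1 + 227/992) = 228 / 1.2288 ≈ 185.54.
Rounding up, n = 186.

186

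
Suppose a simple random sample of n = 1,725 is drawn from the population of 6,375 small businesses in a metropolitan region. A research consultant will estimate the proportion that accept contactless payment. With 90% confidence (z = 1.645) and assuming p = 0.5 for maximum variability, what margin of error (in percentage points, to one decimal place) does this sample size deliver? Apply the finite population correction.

Finite-population factor: (N−n)/(N−1) = (6375−1725)/(6375−1) = 0.7295.
SE(p̂) = √[p(1−p)/n · (N−n)/(N−1)] = √[0.2500/1725 × 0.7295] = 0.01028.
E = z × SE = 1.645 × 0.01028 = 0.01691 ≈ 1.7 percentage points.

1.7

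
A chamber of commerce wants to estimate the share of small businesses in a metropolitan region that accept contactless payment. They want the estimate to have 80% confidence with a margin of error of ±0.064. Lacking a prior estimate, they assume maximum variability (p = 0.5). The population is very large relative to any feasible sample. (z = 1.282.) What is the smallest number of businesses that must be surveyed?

101

With p = 0.5, p(1−p) = 0.25.
n = z²·p(1−p)/E² = 1.282² × 0.2500 / 0.064² = 1.6435 × 0.2500 / 0.004096 ≈ 100.31.
Rounding up gives n = 101.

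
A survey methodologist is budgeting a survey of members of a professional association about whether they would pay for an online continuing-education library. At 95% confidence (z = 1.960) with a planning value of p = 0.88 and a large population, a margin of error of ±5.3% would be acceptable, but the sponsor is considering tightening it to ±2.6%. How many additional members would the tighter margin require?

At ±5.3%: n = 1.960² × 0.1056 / 0.053² ≈ 144.42 → 145.
At ±2.6%: n = 1.960² × 0.1056 / 0.026² ≈ 600.11 → 601.
Additional respondents: 601 − 145 = 456.

456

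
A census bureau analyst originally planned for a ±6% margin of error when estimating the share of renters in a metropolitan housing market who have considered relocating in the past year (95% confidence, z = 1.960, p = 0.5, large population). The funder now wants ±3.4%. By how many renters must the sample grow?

At ±6%: n = 1.960² × 0.2500 / 0.060² ≈ 266.78 → 267.
At ±3.4%: n = 1.960² × 0.2500 / 0.034² ≈ 830.80 → 831.
Additional respondents: 831 − 267 = 564.

564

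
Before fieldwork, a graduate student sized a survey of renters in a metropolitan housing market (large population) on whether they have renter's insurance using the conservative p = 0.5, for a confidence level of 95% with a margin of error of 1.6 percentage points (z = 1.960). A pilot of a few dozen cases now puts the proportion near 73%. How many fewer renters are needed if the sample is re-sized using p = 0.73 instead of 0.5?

Conservative (p = 0.5): n = 1.960² × 0.25 / 0.016² ≈ 3751.56 → 3752.
Using p = 0.73: p(1−p) = 0.1971, so n = 1.960² × 0.1971 / 0.016² ≈ 2957.73 → 2958.
Reduction: 3752 − 2958 = 794.

794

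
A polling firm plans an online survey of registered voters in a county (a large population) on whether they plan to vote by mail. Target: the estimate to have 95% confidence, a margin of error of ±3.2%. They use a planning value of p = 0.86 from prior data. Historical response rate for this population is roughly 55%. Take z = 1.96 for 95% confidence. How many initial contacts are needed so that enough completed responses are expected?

822

Completed interviews needed: n₀ = 1.96² × 0.1204 / 0.032² ≈ 451.69 → 452.
At a 55% response rate, contacts needed = 452 / 0.55 ≈ 821.82 → 822.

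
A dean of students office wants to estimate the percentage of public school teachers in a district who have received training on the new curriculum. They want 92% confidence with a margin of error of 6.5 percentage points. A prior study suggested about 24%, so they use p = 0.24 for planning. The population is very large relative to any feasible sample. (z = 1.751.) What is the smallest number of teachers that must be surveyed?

133

With p = 0.24, p(1−p) = 0.1824.
n = z²·p(1−p)/E² = 1.751² × 0.1824 / 0.065² = 3.0660 × 0.1824 / 0.004225 ≈ 132.36.
Rounding up gives n = 133.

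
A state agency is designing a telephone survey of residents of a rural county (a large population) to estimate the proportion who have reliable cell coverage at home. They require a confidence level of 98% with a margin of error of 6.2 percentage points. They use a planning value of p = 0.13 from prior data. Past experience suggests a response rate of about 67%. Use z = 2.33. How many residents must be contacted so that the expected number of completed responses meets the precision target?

Completed interviews needed: n₀ = 2.33² × 0.1131 / 0.062² ≈ 159.73 → 160.
At a 67% response rate, contacts needed = 160 / 0.67 ≈ 238.81 → 239.

239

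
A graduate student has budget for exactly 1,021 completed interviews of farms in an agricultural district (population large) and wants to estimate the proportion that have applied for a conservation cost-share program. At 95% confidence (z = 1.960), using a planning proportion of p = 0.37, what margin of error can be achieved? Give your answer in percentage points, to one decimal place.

3.0

SE(p̂) = √[p(1−p)/n] = √[0.2331/1021] = 0.01511.
E = z × SE = 1.960 × 0.01511 = 0.02962, or 3.0 percentage points.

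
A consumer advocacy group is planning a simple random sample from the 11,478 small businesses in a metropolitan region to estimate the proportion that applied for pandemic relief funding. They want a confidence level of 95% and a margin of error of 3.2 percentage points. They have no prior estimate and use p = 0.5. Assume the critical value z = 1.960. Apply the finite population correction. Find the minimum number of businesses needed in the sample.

868

Unadjusted: n₀ = 1.960² × 0.50 × 0.50 / 0.032² ≈ 937.89, so n₀ = 938.
Finite population correction with N = 11,478: n = n₀ / (1 + (n₀−1)/N) = 938 / (1 + 937/11478) = 938 / 1.0816 ≈ 867.21.
Rounding up, n = 868.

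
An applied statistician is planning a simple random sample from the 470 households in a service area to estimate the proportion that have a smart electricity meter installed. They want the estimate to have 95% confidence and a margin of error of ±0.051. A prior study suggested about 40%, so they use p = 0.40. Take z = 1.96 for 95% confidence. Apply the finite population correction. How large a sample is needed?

203

Unadjusted: n₀ = 1.96² × 0.40 × 0.60 / 0.051² ≈ 354.47, so n₀ = 355.
Finite population correction with N = 470: n = n₀ / (1 + (n₀−1)/N) = 355 / (1 + 354/470) = 355 / 1.7532 ≈ 202.49.
Rounding up, n = 203.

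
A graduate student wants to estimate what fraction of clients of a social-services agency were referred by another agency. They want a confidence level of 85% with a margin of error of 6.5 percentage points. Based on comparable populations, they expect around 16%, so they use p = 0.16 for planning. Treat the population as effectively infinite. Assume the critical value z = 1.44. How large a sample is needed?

With p = 0.16, p(1−p) = 0.1344.
n = z²·p(1−p)/E² = 1.44² × 0.1344 / 0.065² = 2.0736 × 0.1344 / 0.004225 ≈ 65.96.
Rounding up gives n = 66.

66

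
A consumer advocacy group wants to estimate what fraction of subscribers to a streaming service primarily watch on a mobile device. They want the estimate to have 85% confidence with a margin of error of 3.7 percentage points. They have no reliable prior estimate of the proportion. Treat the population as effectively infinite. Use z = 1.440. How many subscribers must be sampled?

With no prior estimate, use p = 0.5, giving p(1−p) = 0.25.
n = z²·p(1−p)/E² = 1.440² × 0.2500 / 0.037² = 2.0736 × 0.2500 / 0.001369 ≈ 378.67.
Rounding up gives n = 379.

379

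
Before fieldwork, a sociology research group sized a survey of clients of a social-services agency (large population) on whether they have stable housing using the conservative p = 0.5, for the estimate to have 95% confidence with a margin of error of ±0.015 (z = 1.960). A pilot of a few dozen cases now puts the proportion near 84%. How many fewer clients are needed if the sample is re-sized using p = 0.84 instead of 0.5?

Conservative (p = 0.5): n = 1.960² × 0.25 / 0.015² ≈ 4268.44 → 4269.
Using p = 0.84: p(1−p) = 0.1344, so n = 1.960² × 0.1344 / 0.015² ≈ 2294.72 → 2295.
Reduction: 4269 − 2295 = 1974.

1974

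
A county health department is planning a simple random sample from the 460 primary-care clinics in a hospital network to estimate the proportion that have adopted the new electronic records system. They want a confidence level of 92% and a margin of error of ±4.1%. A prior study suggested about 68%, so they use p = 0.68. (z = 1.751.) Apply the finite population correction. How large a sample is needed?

Unadjusted: n₀ = 1.751² × 0.68 × 0.32 / 0.041² ≈ 396.88, so n₀ = 397.
Finite population correction with N = 460: n = n₀ / (1 + (n₀−1)/N) = 397 / (1 + 396/460) = 397 / 1.8609 ≈ 213.34.
Rounding up, n = 214.

214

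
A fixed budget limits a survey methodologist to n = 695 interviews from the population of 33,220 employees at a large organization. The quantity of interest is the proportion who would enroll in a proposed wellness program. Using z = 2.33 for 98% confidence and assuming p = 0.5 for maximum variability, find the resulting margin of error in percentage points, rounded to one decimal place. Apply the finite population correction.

4.4

Finite-population factor: (N−n)/(N−1) = (33220−695)/(33220−1) = 0.9791.
SE(p̂) = √[p(1−p)/n · (N−n)/(N−1)] = √[0.2500/695 × 0.9791] = 0.01877.
E = z × SE = 2.33 × 0.01877 = 0.04373 ≈ 4.4 percentage points.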